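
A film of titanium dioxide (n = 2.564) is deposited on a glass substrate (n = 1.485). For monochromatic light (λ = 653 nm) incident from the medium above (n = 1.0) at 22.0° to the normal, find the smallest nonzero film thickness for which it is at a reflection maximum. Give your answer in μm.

0.0644 μm

At the upper boundary (n = 1.0 to n = 2.564) the reflected ray undergoes a half-wave phase shift.
Ray reflecting at the bottom interface goes from n = 2.564 toward n = 1.485: no phase shift.
Exactly one π shift → a net half-wave offset.
So the condition for constructive reflection is 2 n t cos θ_r = (m + ½) λ.
Snell's law: 1.0 sin 22.0° = 2.564 sin θ_r → sin θ_r = 0.146, cos θ_r = 0.989.
Minimum at m = 0: t = λ / (4 n cos θ_r) = 653 / (4 × 2.564 × 0.989) = 64.4 nm.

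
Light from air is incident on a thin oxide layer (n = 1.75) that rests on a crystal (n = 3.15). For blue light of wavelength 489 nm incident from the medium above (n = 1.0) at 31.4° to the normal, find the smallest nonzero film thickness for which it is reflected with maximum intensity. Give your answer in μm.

0.146 μm

At the upper boundary (n = 1.0 to n = 1.75) the reflected ray undergoes a half-wave phase shift.
Bottom surface (1.75 → 3.15): reflection off a higher-index medium gives a half-wave phase shift.
Net: no relative phase inversion (both shifts match).
For maximum reflection here: 2 n t cos θ_r = m λ.
Snell's law: 1.0 sin 31.4° = 1.75 sin θ_r → sin θ_r = 0.298, cos θ_r = 0.955.
Minimum nonzero at m = 1: t = λ / (2 n cos θ_r) = 489 / (2 × 1.75 × 0.955) = 146 nm.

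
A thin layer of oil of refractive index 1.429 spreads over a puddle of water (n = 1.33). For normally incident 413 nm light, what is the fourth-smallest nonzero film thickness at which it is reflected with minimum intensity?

Top surface (1.0 → 1.429): reflection off a higher-index medium gives a half-wave phase shift.
Ray reflecting at the bottom interface goes from n = 1.429 toward n = 1.33: no phase shift.
The two reflections differ by half a wavelength.
With one net inversion, destructive interference in reflection requires 2 n t = m λ.
The fourth-smallest nonzero thickness corresponds to m = 4: t = m λ / (2 n) = 4.00 × 413 / (2 × 1.429) = 578 nm.

578 nm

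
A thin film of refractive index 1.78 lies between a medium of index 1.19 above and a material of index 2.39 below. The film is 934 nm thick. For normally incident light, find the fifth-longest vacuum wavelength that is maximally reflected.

665 nm

Top surface (1.19 → 1.78): reflection off a higher-index medium gives a half-wave phase shift.
At the lower boundary (n = 1.78 to n = 2.39) the reflected ray undergoes a half-wave phase shift.
Net: no relative phase inversion (both shifts match).
So the condition for constructive reflection is 2 n t = m λ.
λ = 2 n t / m. The fifth-longest wavelength is m = 5: λ = 2 × 1.78 × 934 / 5.00 = 665 nm.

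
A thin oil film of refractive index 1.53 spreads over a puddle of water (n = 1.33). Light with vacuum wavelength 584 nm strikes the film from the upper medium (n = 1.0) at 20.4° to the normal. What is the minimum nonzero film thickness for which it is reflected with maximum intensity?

At the upper boundary (n = 1.0 to n = 1.53) the reflected ray undergoes a half-wave phase shift.
Bottom surface (1.53 → 1.33): reflection off a lower-index medium gives no phase shift.
Exactly one π shift → a net half-wave offset.
With one net inversion, constructive interference in reflection requires 2 n t cos θ_r = (m + ½) λ.
Snell's law: 1.0 sin 20.4° = 1.53 sin θ_r → sin θ_r = 0.228, cos θ_r = 0.974.
Minimum at m = 0: t = λ / (4 n cos θ_r) = 584 / (4 × 1.53 × 0.974) = 98.0 nm.

98.0 nm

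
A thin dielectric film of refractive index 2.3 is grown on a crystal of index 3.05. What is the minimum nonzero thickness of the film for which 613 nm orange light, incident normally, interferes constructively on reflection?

133 nm

Ray reflecting at the top interface goes from n = 1.0 toward n = 2.3: a half-wave phase shift.
At the lower boundary (n = 2.3 to n = 3.05) the reflected ray undergoes a half-wave phase shift.
The two reflections carry the same phase change, so no net offset.
With no net inversion, constructive interference in reflection requires 2 n t = m λ.
Minimum nonzero at m = 1: t = λ / (2 n) = 613 / (2 × 2.3) = 133 nm.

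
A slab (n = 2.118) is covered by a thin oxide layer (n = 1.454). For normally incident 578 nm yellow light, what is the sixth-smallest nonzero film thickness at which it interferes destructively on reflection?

1093 nm

Top surface (1.0 → 1.454): reflection off a higher-index medium gives a half-wave phase shift.
Ray reflecting at the bottom interface goes from n = 1.454 toward n = 2.118: a half-wave phase shift.
Net: no relative phase inversion (both shifts match).
So the condition for destructive reflection is 2 n t = (m + ½) λ.
The sixth-smallest nonzero thickness corresponds to m = 5: t = (m + ½) λ / (2 n) = 5.50 × 578 / (2 × 1.454) = 1093 nm.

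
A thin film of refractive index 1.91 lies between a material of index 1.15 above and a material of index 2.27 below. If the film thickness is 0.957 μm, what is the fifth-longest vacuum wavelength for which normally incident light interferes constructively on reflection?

731 nm

At the upper boundary (n = 1.15 to n = 1.91) the reflected ray undergoes a half-wave phase shift.
Bottom surface (1.91 → 2.27): reflection off a higher-index medium gives a half-wave phase shift.
The two reflections carry the same phase change, so no net offset.
So the condition for constructive reflection is 2 n t = m λ.
λ = 2 n t / m. The fifth-longest wavelength is m = 5: λ = 2 × 1.91 × 957 / 5.00 = 731 nm.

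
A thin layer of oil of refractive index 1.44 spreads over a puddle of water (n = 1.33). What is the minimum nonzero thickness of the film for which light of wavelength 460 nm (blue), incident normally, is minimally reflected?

Ray reflecting at the top interface goes from n = 1.0 toward n = 1.44: a half-wave phase shift.
Bottom surface (1.44 → 1.33): reflection off a lower-index medium gives no phase shift.
Net: one phase inversion between the two reflected rays.
So the condition for destructive reflection is 2 n t = m λ.
Minimum nonzero at m = 1: t = λ / (2 n) = 460 / (2 × 1.44) = 160 nm.

160 nm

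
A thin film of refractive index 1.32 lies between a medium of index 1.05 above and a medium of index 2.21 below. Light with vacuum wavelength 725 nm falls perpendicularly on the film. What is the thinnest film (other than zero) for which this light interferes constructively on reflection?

At the upper boundary (n = 1.05 to n = 1.32) the reflected ray undergoes a half-wave phase shift.
At the lower boundary (n = 1.32 to n = 2.21) the reflected ray undergoes a half-wave phase shift.
The two reflections carry the same phase change, so no net offset.
So the condition for constructive reflection is 2 n t = m λ.
Minimum nonzero at m = 1: t = λ / (2 n) = 725 / (2 × 1.32) = 275 nm.

275 nm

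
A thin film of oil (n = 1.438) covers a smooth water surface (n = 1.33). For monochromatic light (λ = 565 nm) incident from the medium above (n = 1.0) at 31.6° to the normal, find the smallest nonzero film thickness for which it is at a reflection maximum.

105 nm

At the upper boundary (n = 1.0 to n = 1.438) the reflected ray undergoes a half-wave phase shift.
Bottom surface (1.438 → 1.33): reflection off a lower-index medium gives no phase shift.
The two reflections differ by half a wavelength.
With one net inversion, constructive interference in reflection requires 2 n t cos θ_r = (m + ½) λ.
Snell's law: 1.0 sin 31.6° = 1.438 sin θ_r → sin θ_r = 0.364, cos θ_r = 0.931.
Minimum at m = 0: t = λ / (4 n cos θ_r) = 565 / (4 × 1.438 × 0.931) = 105 nm.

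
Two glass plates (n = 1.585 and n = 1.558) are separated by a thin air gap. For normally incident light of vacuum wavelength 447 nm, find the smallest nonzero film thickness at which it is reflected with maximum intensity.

Top surface (1.585 → 1.0): reflection off a lower-index medium gives no phase shift.
Ray reflecting at the bottom interface goes from n = 1.0 toward n = 1.558: a half-wave phase shift.
Exactly one π shift → a net half-wave offset.
So the condition for constructive reflection is 2 n t = (m + ½) λ.
Minimum at m = 0: t = λ / (4 n) = 447 / (4 × 1.0) = 112 nm.

112 nm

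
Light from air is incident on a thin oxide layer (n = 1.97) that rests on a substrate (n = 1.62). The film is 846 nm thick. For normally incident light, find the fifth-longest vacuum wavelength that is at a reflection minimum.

667 nm

Ray reflecting at the top interface goes from n = 1.0 toward n = 1.97: a half-wave phase shift.
At the lower boundary (n = 1.97 to n = 1.62) the reflected ray undergoes no phase shift.
The two reflections differ by half a wavelength.
For weak reflection here: 2 n t = m λ.
λ = 2 n t / m. The fifth-longest wavelength is m = 5: λ = 2 × 1.97 × 846 / 5.00 = 667 nm.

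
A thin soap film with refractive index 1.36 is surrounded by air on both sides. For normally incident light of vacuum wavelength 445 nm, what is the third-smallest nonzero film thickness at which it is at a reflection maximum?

Ray reflecting at the top interface goes from n = 1.0 toward n = 1.36: a half-wave phase shift.
Ray reflecting at the bottom interface goes from n = 1.36 toward n = 1.0: no phase shift.
The two reflections differ by half a wavelength.
For strong reflection here: 2 n t = (m + ½) λ.
The third-smallest nonzero thickness corresponds to m = 2: t = (m + ½) λ / (2 n) = 2.50 × 445 / (2 × 1.36) = 409 nm.

409 nm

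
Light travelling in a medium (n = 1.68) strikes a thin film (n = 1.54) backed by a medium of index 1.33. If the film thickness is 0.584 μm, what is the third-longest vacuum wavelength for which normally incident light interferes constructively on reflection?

600 nm

At the upper boundary (n = 1.68 to n = 1.54) the reflected ray undergoes no phase shift.
Ray reflecting at the bottom interface goes from n = 1.54 toward n = 1.33: no phase shift.
Zero or two π shifts → no net half-wave offset.
For maximum reflection here: 2 n t = m λ.
λ = 2 n t / m. The third-longest wavelength is m = 3: λ = 2 × 1.54 × 584 / 3.00 = 600 nm.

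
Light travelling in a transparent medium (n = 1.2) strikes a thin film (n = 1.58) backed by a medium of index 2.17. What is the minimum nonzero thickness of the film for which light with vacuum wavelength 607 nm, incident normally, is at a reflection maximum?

At the upper boundary (n = 1.2 to n = 1.58) the reflected ray undergoes a half-wave phase shift.
Bottom surface (1.58 → 2.17): reflection off a higher-index medium gives a half-wave phase shift.
Zero or two π shifts → no net half-wave offset.
With no net inversion, constructive interference in reflection requires 2 n t = m λ.
Minimum nonzero at m = 1: t = λ / (2 n) = 607 / (2 × 1.58) = 192 nm.

192 nm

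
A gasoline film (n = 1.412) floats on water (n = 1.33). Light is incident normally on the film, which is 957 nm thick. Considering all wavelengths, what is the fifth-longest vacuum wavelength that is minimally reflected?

At the upper boundary (n = 1.0 to n = 1.412) the reflected ray undergoes a half-wave phase shift.
Ray reflecting at the bottom interface goes from n = 1.412 toward n = 1.33: no phase shift.
Exactly one π shift → a net half-wave offset.
So the condition for destructive reflection is 2 n t = m λ.
λ = 2 n t / m. The fifth-longest wavelength is m = 5: λ = 2 × 1.412 × 957 / 5.00 = 541 nm.

541 nm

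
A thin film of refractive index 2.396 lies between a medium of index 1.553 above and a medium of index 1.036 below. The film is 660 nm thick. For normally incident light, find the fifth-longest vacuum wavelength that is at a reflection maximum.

Ray reflecting at the top interface goes from n = 1.553 toward n = 2.396: a half-wave phase shift.
Bottom surface (2.396 → 1.036): reflection off a lower-index medium gives no phase shift.
The two reflections differ by half a wavelength.
With one net inversion, constructive interference in reflection requires 2 n t = (m + ½) λ.
λ = 2 n t / (m + ½). The fifth-longest wavelength is m = 4: λ = 2 × 2.396 × 660 / 4.50 = 703 nm.

703 nm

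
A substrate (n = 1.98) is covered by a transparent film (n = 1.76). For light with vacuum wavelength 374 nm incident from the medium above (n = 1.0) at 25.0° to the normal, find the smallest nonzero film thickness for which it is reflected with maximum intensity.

Top surface (1.0 → 1.76): reflection off a higher-index medium gives a half-wave phase shift.
At the lower boundary (n = 1.76 to n = 1.98) the reflected ray undergoes a half-wave phase shift.
Zero or two π shifts → no net half-wave offset.
For maximum reflection here: 2 n t cos θ_r = m λ.
Snell's law: 1.0 sin 25.0° = 1.76 sin θ_r → sin θ_r = 0.240, cos θ_r = 0.971.
Minimum nonzero at m = 1: t = λ / (2 n cos θ_r) = 374 / (2 × 1.76 × 0.971) = 109 nm.

109 nm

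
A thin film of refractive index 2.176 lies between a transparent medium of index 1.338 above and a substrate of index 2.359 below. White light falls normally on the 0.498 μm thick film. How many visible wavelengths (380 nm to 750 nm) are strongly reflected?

Ray reflecting at the top interface goes from n = 1.338 toward n = 2.176: a half-wave phase shift.
Ray reflecting at the bottom interface goes from n = 2.176 toward n = 2.359: a half-wave phase shift.
Net: no relative phase inversion (both shifts match).
For maximum reflection here: 2 n t = m λ.
λ = 2 n t / m = 2167 / m nm.
m=2: 1084 nm (IR); m=3: 722 nm (visible); m=4: 542 nm (visible); m=5: 433 nm (visible); m=6: 361 nm (UV).

3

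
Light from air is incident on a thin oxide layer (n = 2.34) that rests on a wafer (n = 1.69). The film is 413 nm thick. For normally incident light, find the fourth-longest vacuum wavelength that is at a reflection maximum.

Top surface (1.0 → 2.34): reflection off a higher-index medium gives a half-wave phase shift.
At the lower boundary (n = 2.34 to n = 1.69) the reflected ray undergoes no phase shift.
Net: one phase inversion between the two reflected rays.
For maximum reflection here: 2 n t = (m + ½) λ.
λ = 2 n t / (m + ½). The fourth-longest wavelength is m = 3: λ = 2 × 2.34 × 413 / 3.50 = 552 nm.

552 nm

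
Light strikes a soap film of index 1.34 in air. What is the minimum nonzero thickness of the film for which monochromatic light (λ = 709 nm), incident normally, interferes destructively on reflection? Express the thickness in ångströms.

Top surface (1.0 → 1.34): reflection off a higher-index medium gives a half-wave phase shift.
Bottom surface (1.34 → 1.0): reflection off a lower-index medium gives no phase shift.
The two reflections differ by half a wavelength.
With one net inversion, destructive interference in reflection requires 2 n t = m λ.
Minimum nonzero at m = 1: t = λ / (2 n) = 709 / (2 × 1.34) = 265 nm.

2646 Å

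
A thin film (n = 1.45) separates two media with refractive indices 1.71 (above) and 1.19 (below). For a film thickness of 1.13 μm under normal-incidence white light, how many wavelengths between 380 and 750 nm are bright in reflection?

At the upper boundary (n = 1.71 to n = 1.45) the reflected ray undergoes no phase shift.
Bottom surface (1.45 → 1.19): reflection off a lower-index medium gives no phase shift.
The two reflections carry the same phase change, so no net offset.
So the condition for constructive reflection is 2 n t = m λ.
λ = 2 n t / m = 3277 / m nm.
m=4: 819 nm (IR); m=5: 655 nm (visible); m=6: 546 nm (visible); m=7: 468 nm (visible); m=8: 410 nm (visible); m=9: 364 nm (UV).

4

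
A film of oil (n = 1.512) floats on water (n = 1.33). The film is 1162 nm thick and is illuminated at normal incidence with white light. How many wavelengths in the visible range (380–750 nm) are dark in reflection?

At the upper boundary (n = 1.0 to n = 1.512) the reflected ray undergoes a half-wave phase shift.
Ray reflecting at the bottom interface goes from n = 1.512 toward n = 1.33: no phase shift.
Exactly one π shift → a net half-wave offset.
With one net inversion, destructive interference in reflection requires 2 n t = m λ.
λ = 2 n t / m = 3514 / m nm.
m=4: 878 nm (IR); m=5: 703 nm (visible); m=6: 586 nm (visible); m=7: 502 nm (visible); m=8: 439 nm (visible); m=9: 390 nm (visible); m=10: 351 nm (UV).

5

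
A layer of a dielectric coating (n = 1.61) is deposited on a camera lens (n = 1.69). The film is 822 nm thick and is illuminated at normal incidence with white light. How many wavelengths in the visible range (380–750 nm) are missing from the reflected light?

3

Top surface (1.0 → 1.61): reflection off a higher-index medium gives a half-wave phase shift.
Ray reflecting at the bottom interface goes from n = 1.61 toward n = 1.69: a half-wave phase shift.
Zero or two π shifts → no net half-wave offset.
So the condition for destructive reflection is 2 n t = (m + ½) λ.
λ = 2 n t / (m + ½) = 2647 / (m + ½) nm.
m=3: 756 nm (IR); m=4: 588 nm (visible); m=5: 481 nm (visible); m=6: 407 nm (visible); m=7: 353 nm (UV).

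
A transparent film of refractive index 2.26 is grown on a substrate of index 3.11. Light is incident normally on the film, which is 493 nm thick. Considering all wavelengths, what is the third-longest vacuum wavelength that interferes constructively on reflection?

743 nm

At the upper boundary (n = 1.0 to n = 2.26) the reflected ray undergoes a half-wave phase shift.
Bottom surface (2.26 → 3.11): reflection off a higher-index medium gives a half-wave phase shift.
Zero or two π shifts → no net half-wave offset.
For maximum reflection here: 2 n t = m λ.
λ = 2 n t / m. The third-longest wavelength is m = 3: λ = 2 × 2.26 × 493 / 3.00 = 743 nm.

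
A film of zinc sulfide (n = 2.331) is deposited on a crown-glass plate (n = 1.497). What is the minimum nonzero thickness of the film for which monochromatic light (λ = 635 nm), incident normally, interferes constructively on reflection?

At the upper boundary (n = 1.0 to n = 2.331) the reflected ray undergoes a half-wave phase shift.
Ray reflecting at the bottom interface goes from n = 2.331 toward n = 1.497: no phase shift.
Net: one phase inversion between the two reflected rays.
For bright reflection here: 2 n t = (m + ½) λ.
Minimum at m = 0: t = λ / (4 n) = 635 / (4 × 2.331) = 68.1 nm.

68.1 nm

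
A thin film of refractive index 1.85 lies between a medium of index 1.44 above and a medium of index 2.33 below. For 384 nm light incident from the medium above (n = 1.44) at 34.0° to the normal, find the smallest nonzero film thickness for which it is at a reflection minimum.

At the upper boundary (n = 1.44 to n = 1.85) the reflected ray undergoes a half-wave phase shift.
Ray reflecting at the bottom interface goes from n = 1.85 toward n = 2.33: a half-wave phase shift.
Net: no relative phase inversion (both shifts match).
With no net inversion, destructive interference in reflection requires 2 n t cos θ_r = (m + ½) λ.
Snell's law: 1.44 sin 34.0° = 1.85 sin θ_r → sin θ_r = 0.435, cos θ_r = 0.900.
Minimum at m = 0: t = λ / (4 n cos θ_r) = 384 / (4 × 1.85 × 0.900) = 57.6 nm.

57.6 nm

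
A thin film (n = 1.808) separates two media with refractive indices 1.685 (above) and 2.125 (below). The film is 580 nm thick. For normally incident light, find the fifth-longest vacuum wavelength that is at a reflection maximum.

At the upper boundary (n = 1.685 to n = 1.808) the reflected ray undergoes a half-wave phase shift.
Bottom surface (1.808 → 2.125): reflection off a higher-index medium gives a half-wave phase shift.
The two reflections carry the same phase change, so no net offset.
For strong reflection here: 2 n t = m λ.
λ = 2 n t / m. The fifth-longest wavelength is m = 5: λ = 2 × 1.808 × 580 / 5.00 = 419 nm.

419 nm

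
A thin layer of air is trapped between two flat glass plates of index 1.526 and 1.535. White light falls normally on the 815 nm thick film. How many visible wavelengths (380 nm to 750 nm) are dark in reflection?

2

At the upper boundary (n = 1.526 to n = 1.0) the reflected ray undergoes no phase shift.
Bottom surface (1.0 → 1.535): reflection off a higher-index medium gives a half-wave phase shift.
Exactly one π shift → a net half-wave offset.
With one net inversion, destructive interference in reflection requires 2 n t = m λ.
λ = 2 n t / m = 1630 / m nm.
m=2: 815 nm (IR); m=3: 543 nm (visible); m=4: 408 nm (visible); m=5: 326 nm (UV).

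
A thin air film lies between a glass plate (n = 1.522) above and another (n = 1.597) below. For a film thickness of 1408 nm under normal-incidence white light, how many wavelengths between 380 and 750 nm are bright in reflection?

At the upper boundary (n = 1.522 to n = 1.0) the reflected ray undergoes no phase shift.
Ray reflecting at the bottom interface goes from n = 1.0 toward n = 1.597: a half-wave phase shift.
Net: one phase inversion between the two reflected rays.
With one net inversion, constructive interference in reflection requires 2 n t = (m + ½) λ.
λ = 2 n t / (m + ½) = 2816 / (m + ½) nm.
m=3: 805 nm (IR); m=4: 626 nm (visible); m=5: 512 nm (visible); m=6: 433 nm (visible); m=7: 375 nm (UV).

3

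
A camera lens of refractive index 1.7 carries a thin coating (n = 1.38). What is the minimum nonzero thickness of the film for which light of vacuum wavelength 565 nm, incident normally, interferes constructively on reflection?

Ray reflecting at the top interface goes from n = 1.0 toward n = 1.38: a half-wave phase shift.
Ray reflecting at the bottom interface goes from n = 1.38 toward n = 1.7: a half-wave phase shift.
Zero or two π shifts → no net half-wave offset.
For strong reflection here: 2 n t = m λ.
Minimum nonzero at m = 1: t = λ / (2 n) = 565 / (2 × 1.38) = 205 nm.

205 nm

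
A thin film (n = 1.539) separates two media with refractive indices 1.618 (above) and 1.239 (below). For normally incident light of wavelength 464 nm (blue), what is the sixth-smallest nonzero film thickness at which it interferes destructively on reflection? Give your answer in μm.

Ray reflecting at the top interface goes from n = 1.618 toward n = 1.539: no phase shift.
At the lower boundary (n = 1.539 to n = 1.239) the reflected ray undergoes no phase shift.
Zero or two π shifts → no net half-wave offset.
With no net inversion, destructive interference in reflection requires 2 n t = (m + ½) λ.
The sixth-smallest nonzero thickness corresponds to m = 5: t = (m + ½) λ / (2 n) = 5.50 × 464 / (2 × 1.539) = 829 nm.

0.829 μm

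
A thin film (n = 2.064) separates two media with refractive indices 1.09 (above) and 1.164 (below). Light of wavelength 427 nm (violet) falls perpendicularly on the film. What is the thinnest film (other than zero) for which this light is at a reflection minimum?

Top surface (1.09 → 2.064): reflection off a higher-index medium gives a half-wave phase shift.
Bottom surface (2.064 → 1.164): reflection off a lower-index medium gives no phase shift.
Exactly one π shift → a net half-wave offset.
So the condition for destructive reflection is 2 n t = m λ.
Minimum nonzero at m = 1: t = λ / (2 n) = 427 / (2 × 2.064) = 103 nm.

103 nm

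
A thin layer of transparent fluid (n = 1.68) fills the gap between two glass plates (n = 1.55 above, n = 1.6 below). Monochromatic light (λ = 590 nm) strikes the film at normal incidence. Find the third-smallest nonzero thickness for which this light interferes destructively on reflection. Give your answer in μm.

0.527 μm

Ray reflecting at the top interface goes from n = 1.55 toward n = 1.68: a half-wave phase shift.
At the lower boundary (n = 1.68 to n = 1.6) the reflected ray undergoes no phase shift.
Net: one phase inversion between the two reflected rays.
For minimum reflection here: 2 n t = m λ.
The third-smallest nonzero thickness corresponds to m = 3: t = m λ / (2 n) = 3.00 × 590 / (2 × 1.68) = 527 nm.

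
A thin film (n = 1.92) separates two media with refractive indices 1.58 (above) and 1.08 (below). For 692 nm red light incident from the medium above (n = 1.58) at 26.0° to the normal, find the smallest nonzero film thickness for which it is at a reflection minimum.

Ray reflecting at the top interface goes from n = 1.58 toward n = 1.92: a half-wave phase shift.
Ray reflecting at the bottom interface goes from n = 1.92 toward n = 1.08: no phase shift.
Exactly one π shift → a net half-wave offset.
For weak reflection here: 2 n t cos θ_r = m λ.
Snell's law: 1.58 sin 26.0° = 1.92 sin θ_r → sin θ_r = 0.361, cos θ_r = 0.933.
Minimum nonzero at m = 1: t = λ / (2 n cos θ_r) = 692 / (2 × 1.92 × 0.933) = 193 nm.

193 nm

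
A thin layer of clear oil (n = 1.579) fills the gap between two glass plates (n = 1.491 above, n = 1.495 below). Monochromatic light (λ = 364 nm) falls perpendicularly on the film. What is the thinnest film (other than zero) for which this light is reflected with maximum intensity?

Ray reflecting at the top interface goes from n = 1.491 toward n = 1.579: a half-wave phase shift.
Ray reflecting at the bottom interface goes from n = 1.579 toward n = 1.495: no phase shift.
Exactly one π shift → a net half-wave offset.
So the condition for constructive reflection is 2 n t = (m + ½) λ.
Minimum at m = 0: t = λ / (4 n) = 364 / (4 × 1.579) = 57.6 nm.

57.6 nm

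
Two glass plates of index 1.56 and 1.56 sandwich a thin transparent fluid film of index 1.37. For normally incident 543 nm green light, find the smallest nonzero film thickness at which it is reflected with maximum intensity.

99.1 nm

At the upper boundary (n = 1.56 to n = 1.37) the reflected ray undergoes no phase shift.
At the lower boundary (n = 1.37 to n = 1.56) the reflected ray undergoes a half-wave phase shift.
The two reflections differ by half a wavelength.
For maximum reflection here: 2 n t = (m + ½) λ.
Minimum at m = 0: t = λ / (4 n) = 543 / (4 × 1.37) = 99.1 nm.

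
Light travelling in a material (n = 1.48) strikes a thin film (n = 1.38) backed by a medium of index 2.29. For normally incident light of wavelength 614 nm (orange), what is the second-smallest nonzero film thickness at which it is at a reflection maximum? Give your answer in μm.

0.334 μm

Ray reflecting at the top interface goes from n = 1.48 toward n = 1.38: no phase shift.
Bottom surface (1.38 → 2.29): reflection off a higher-index medium gives a half-wave phase shift.
The two reflections differ by half a wavelength.
So the condition for constructive reflection is 2 n t = (m + ½) λ.
The second-smallest nonzero thickness corresponds to m = 1: t = (m + ½) λ / (2 n) = 1.50 × 614 / (2 × 1.38) = 334 nm.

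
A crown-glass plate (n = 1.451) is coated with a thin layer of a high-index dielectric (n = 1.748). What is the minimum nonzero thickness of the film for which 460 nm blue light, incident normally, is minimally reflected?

At the upper boundary (n = 1.0 to n = 1.748) the reflected ray undergoes a half-wave phase shift.
Bottom surface (1.748 → 1.451): reflection off a lower-index medium gives no phase shift.
The two reflections differ by half a wavelength.
With one net inversion, destructive interference in reflection requires 2 n t = m λ.
Minimum nonzero at m = 1: t = λ / (2 n) = 460 / (2 × 1.748) = 132 nm.

132 nm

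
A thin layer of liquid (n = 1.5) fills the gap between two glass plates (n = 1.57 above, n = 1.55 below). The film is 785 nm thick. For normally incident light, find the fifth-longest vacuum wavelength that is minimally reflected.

471 nm

Ray reflecting at the top interface goes from n = 1.57 toward n = 1.5: no phase shift.
Ray reflecting at the bottom interface goes from n = 1.5 toward n = 1.55: a half-wave phase shift.
Net: one phase inversion between the two reflected rays.
With one net inversion, destructive interference in reflection requires 2 n t = m λ.
λ = 2 n t / m. The fifth-longest wavelength is m = 5: λ = 2 × 1.5 × 785 / 5.00 = 471 nm.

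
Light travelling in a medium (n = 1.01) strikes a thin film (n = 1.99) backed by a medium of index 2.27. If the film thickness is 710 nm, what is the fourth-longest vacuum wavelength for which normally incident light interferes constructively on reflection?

706 nm

Top surface (1.01 → 1.99): reflection off a higher-index medium gives a half-wave phase shift.
Bottom surface (1.99 → 2.27): reflection off a higher-index medium gives a half-wave phase shift.
Zero or two π shifts → no net half-wave offset.
So the condition for constructive reflection is 2 n t = m λ.
λ = 2 n t / m. The fourth-longest wavelength is m = 4: λ = 2 × 1.99 × 710 / 4.00 = 706 nm.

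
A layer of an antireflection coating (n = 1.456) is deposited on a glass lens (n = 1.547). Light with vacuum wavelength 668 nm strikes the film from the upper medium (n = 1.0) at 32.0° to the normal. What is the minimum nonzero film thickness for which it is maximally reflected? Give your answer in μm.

0.246 μm

Ray reflecting at the top interface goes from n = 1.0 toward n = 1.456: a half-wave phase shift.
At the lower boundary (n = 1.456 to n = 1.547) the reflected ray undergoes a half-wave phase shift.
Net: no relative phase inversion (both shifts match).
With no net inversion, constructive interference in reflection requires 2 n t cos θ_r = m λ.
Snell's law: 1.0 sin 32.0° = 1.456 sin θ_r → sin θ_r = 0.364, cos θ_r = 0.931.
Minimum nonzero at m = 1: t = λ / (2 n cos θ_r) = 668 / (2 × 1.456 × 0.931) = 246 nm.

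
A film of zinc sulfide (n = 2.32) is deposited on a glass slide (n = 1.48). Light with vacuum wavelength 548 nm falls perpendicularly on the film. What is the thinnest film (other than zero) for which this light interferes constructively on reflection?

Top surface (1.0 → 2.32): reflection off a higher-index medium gives a half-wave phase shift.
Bottom surface (2.32 → 1.48): reflection off a lower-index medium gives no phase shift.
The two reflections differ by half a wavelength.
For bright reflection here: 2 n t = (m + ½) λ.
Minimum at m = 0: t = λ / (4 n) = 548 / (4 × 2.32) = 59.1 nm.

59.1 nm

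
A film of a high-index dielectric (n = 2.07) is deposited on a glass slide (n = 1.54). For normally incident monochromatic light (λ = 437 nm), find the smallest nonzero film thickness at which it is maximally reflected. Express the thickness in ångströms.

Ray reflecting at the top interface goes from n = 1.0 toward n = 2.07: a half-wave phase shift.
Ray reflecting at the bottom interface goes from n = 2.07 toward n = 1.54: no phase shift.
Exactly one π shift → a net half-wave offset.
With one net inversion, constructive interference in reflection requires 2 n t = (m + ½) λ.
Minimum at m = 0: t = λ / (4 n) = 437 / (4 × 2.07) = 52.8 nm.

528 Å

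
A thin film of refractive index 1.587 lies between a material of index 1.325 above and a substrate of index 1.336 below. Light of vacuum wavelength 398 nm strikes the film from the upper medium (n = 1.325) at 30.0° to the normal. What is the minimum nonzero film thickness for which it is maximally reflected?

Ray reflecting at the top interface goes from n = 1.325 toward n = 1.587: a half-wave phase shift.
Bottom surface (1.587 → 1.336): reflection off a lower-index medium gives no phase shift.
The two reflections differ by half a wavelength.
So the condition for constructive reflection is 2 n t cos θ_r = (m + ½) λ.
Snell's law: 1.325 sin 30.0° = 1.587 sin θ_r → sin θ_r = 0.417, cos θ_r = 0.909.
Minimum at m = 0: t = λ / (4 n cos θ_r) = 398 / (4 × 1.587 × 0.909) = 69.0 nm.

69.0 nm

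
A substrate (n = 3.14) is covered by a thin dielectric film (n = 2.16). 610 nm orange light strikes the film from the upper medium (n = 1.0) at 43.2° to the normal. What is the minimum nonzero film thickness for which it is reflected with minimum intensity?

74.4 nm

Ray reflecting at the top interface goes from n = 1.0 toward n = 2.16: a half-wave phase shift.
At the lower boundary (n = 2.16 to n = 3.14) the reflected ray undergoes a half-wave phase shift.
Zero or two π shifts → no net half-wave offset.
For minimum reflection here: 2 n t cos θ_r = (m + ½) λ.
Snell's law: 1.0 sin 43.2° = 2.16 sin θ_r → sin θ_r = 0.317, cos θ_r = 0.948.
Minimum at m = 0: t = λ / (4 n cos θ_r) = 610 / (4 × 2.16 × 0.948) = 74.4 nm.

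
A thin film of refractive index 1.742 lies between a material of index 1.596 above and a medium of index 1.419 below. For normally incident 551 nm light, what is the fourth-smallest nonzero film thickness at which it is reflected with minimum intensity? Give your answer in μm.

Top surface (1.596 → 1.742): reflection off a higher-index medium gives a half-wave phase shift.
Bottom surface (1.742 → 1.419): reflection off a lower-index medium gives no phase shift.
The two reflections differ by half a wavelength.
With one net inversion, destructive interference in reflection requires 2 n t = m λ.
The fourth-smallest nonzero thickness corresponds to m = 4: t = m λ / (2 n) = 4.00 × 551 / (2 × 1.742) = 633 nm.

0.633 μm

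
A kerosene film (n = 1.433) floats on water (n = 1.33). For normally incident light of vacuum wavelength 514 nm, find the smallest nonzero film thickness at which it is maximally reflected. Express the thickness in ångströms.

897 Å

Ray reflecting at the top interface goes from n = 1.0 toward n = 1.433: a half-wave phase shift.
At the lower boundary (n = 1.433 to n = 1.33) the reflected ray undergoes no phase shift.
Net: one phase inversion between the two reflected rays.
So the condition for constructive reflection is 2 n t = (m + ½) λ.
Minimum at m = 0: t = λ / (4 n) = 514 / (4 × 1.433) = 89.7 nm.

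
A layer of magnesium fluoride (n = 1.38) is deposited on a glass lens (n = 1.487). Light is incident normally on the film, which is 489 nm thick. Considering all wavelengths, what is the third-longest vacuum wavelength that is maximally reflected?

450 nm

Ray reflecting at the top interface goes from n = 1.0 toward n = 1.38: a half-wave phase shift.
Ray reflecting at the bottom interface goes from n = 1.38 toward n = 1.487: a half-wave phase shift.
Zero or two π shifts → no net half-wave offset.
For strong reflection here: 2 n t = m λ.
λ = 2 n t / m. The third-longest wavelength is m = 3: λ = 2 × 1.38 × 489 / 3.00 = 450 nm.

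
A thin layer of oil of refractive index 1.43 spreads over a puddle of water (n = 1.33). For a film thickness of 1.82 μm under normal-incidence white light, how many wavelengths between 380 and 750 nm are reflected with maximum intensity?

Ray reflecting at the top interface goes from n = 1.0 toward n = 1.43: a half-wave phase shift.
At the lower boundary (n = 1.43 to n = 1.33) the reflected ray undergoes no phase shift.
The two reflections differ by half a wavelength.
With one net inversion, constructive interference in reflection requires 2 n t = (m + ½) λ.
λ = 2 n t / (m + ½) = 5205 / (m + ½) nm.
m=6: 801 nm (IR); m=7: 694 nm (visible); m=8: 612 nm (visible); m=9: 548 nm (visible); m=10: 496 nm (visible); m=11: 453 nm (visible); m=12: 416 nm (visible); m=13: 386 nm (visible); m=14: 359 nm (UV).

7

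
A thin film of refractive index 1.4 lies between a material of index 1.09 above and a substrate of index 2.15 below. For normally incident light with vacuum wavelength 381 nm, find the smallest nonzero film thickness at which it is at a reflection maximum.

Ray reflecting at the top interface goes from n = 1.09 toward n = 1.4: a half-wave phase shift.
Bottom surface (1.4 → 2.15): reflection off a higher-index medium gives a half-wave phase shift.
Zero or two π shifts → no net half-wave offset.
With no net inversion, constructive interference in reflection requires 2 n t = m λ.
Minimum nonzero at m = 1: t = λ / (2 n) = 381 / (2 × 1.4) = 136 nm.

136 nm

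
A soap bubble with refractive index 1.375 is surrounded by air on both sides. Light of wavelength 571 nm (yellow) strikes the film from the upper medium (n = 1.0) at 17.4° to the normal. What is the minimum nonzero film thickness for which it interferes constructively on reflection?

Ray reflecting at the top interface goes from n = 1.0 toward n = 1.375: a half-wave phase shift.
At the lower boundary (n = 1.375 to n = 1.0) the reflected ray undergoes no phase shift.
The two reflections differ by half a wavelength.
With one net inversion, constructive interference in reflection requires 2 n t cos θ_r = (m + ½) λ.
Snell's law: 1.0 sin 17.4° = 1.375 sin θ_r → sin θ_r = 0.217, cos θ_r = 0.976.
Minimum at m = 0: t = λ / (4 n cos θ_r) = 571 / (4 × 1.375 × 0.976) = 106 nm.

106 nm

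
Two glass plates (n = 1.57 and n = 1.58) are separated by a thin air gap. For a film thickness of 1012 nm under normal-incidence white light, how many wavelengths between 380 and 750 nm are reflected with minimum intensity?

3

Ray reflecting at the top interface goes from n = 1.57 toward n = 1.0: no phase shift.
Ray reflecting at the bottom interface goes from n = 1.0 toward n = 1.58: a half-wave phase shift.
Exactly one π shift → a net half-wave offset.
With one net inversion, destructive interference in reflection requires 2 n t = m λ.
λ = 2 n t / m = 2024 / m nm.
m=2: 1012 nm (IR); m=3: 675 nm (visible); m=4: 506 nm (visible); m=5: 405 nm (visible); m=6: 337 nm (UV).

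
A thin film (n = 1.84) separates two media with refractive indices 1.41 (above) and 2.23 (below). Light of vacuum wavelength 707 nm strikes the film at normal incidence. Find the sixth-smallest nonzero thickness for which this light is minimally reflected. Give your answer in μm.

At the upper boundary (n = 1.41 to n = 1.84) the reflected ray undergoes a half-wave phase shift.
Bottom surface (1.84 → 2.23): reflection off a higher-index medium gives a half-wave phase shift.
The two reflections carry the same phase change, so no net offset.
For minimum reflection here: 2 n t = (m + ½) λ.
The sixth-smallest nonzero thickness corresponds to m = 5: t = (m + ½) λ / (2 n) = 5.50 × 707 / (2 × 1.84) = 1057 nm.

1.06 μm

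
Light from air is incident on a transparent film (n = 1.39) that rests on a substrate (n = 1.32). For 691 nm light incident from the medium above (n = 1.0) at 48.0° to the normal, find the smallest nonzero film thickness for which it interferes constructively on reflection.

At the upper boundary (n = 1.0 to n = 1.39) the reflected ray undergoes a half-wave phase shift.
At the lower boundary (n = 1.39 to n = 1.32) the reflected ray undergoes no phase shift.
The two reflections differ by half a wavelength.
With one net inversion, constructive interference in reflection requires 2 n t cos θ_r = (m + ½) λ.
Snell's law: 1.0 sin 48.0° = 1.39 sin θ_r → sin θ_r = 0.535, cos θ_r = 0.845.
Minimum at m = 0: t = λ / (4 n cos θ_r) = 691 / (4 × 1.39 × 0.845) = 147 nm.

147 nm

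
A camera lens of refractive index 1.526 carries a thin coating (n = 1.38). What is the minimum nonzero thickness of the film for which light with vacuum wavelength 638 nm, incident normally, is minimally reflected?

At the upper boundary (n = 1.0 to n = 1.38) the reflected ray undergoes a half-wave phase shift.
Bottom surface (1.38 → 1.526): reflection off a higher-index medium gives a half-wave phase shift.
The two reflections carry the same phase change, so no net offset.
For dark reflection here: 2 n t = (m + ½) λ.
Minimum at m = 0: t = λ / (4 n) = 638 / (4 × 1.38) = 116 nm.

116 nm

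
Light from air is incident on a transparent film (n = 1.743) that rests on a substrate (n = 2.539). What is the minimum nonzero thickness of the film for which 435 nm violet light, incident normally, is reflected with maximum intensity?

125 nm

At the upper boundary (n = 1.0 to n = 1.743) the reflected ray undergoes a half-wave phase shift.
At the lower boundary (n = 1.743 to n = 2.539) the reflected ray undergoes a half-wave phase shift.
The two reflections carry the same phase change, so no net offset.
So the condition for constructive reflection is 2 n t = m λ.
Minimum nonzero at m = 1: t = λ / (2 n) = 435 / (2 × 1.743) = 125 nm.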